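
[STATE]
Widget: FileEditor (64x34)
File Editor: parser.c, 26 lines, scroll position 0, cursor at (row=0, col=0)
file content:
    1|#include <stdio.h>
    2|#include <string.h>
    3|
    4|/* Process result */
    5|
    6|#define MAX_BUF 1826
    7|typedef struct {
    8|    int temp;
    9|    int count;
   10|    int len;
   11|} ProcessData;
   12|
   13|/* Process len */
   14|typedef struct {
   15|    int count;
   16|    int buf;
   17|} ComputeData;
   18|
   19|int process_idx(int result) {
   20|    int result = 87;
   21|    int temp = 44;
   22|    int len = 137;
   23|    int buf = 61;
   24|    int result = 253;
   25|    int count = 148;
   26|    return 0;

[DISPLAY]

█include <stdio.h>                                             ▲
#include <string.h>                                            █
                                                               ░
/* Process result */                                           ░
                                                               ░
#define MAX_BUF 1826                                           ░
typedef struct {                                               ░
    int temp;                                                  ░
    int count;                                                 ░
    int len;                                                   ░
} ProcessData;                                                 ░
                                                               ░
/* Process len */                                              ░
typedef struct {                                               ░
    int count;                                                 ░
    int buf;                                                   ░
} ComputeData;                                                 ░
                                                               ░
int process_idx(int result) {                                  ░
    int result = 87;                                           ░
    int temp = 44;                                             ░
    int len = 137;                                             ░
    int buf = 61;                                              ░
    int result = 253;                                          ░
    int count = 148;                                           ░
    return 0;                                                  ░
                                                               ░
                                                               ░
                                                               ░
                                                               ░
                                                               ░
                                                               ░
                                                               ░
                                                               ▼


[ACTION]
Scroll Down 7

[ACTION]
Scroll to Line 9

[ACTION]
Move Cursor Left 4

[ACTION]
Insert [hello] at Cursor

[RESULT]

hello█include <stdio.h>                                        ▲
#include <string.h>                                            █
                                                               ░
/* Process result */                                           ░
                                                               ░
#define MAX_BUF 1826                                           ░
typedef struct {                                               ░
    int temp;                                                  ░
    int count;                                                 ░
    int len;                                                   ░
} ProcessData;                                                 ░
                                                               ░
/* Process len */                                              ░
typedef struct {                                               ░
    int count;                                                 ░
    int buf;                                                   ░
} ComputeData;                                                 ░
                                                               ░
int process_idx(int result) {                                  ░
    int result = 87;                                           ░
    int temp = 44;                                             ░
    int len = 137;                                             ░
    int buf = 61;                                              ░
    int result = 253;                                          ░
    int count = 148;                                           ░
    return 0;                                                  ░
                                                               ░
                                                               ░
                                                               ░
                                                               ░
                                                               ░
                                                               ░
                                                               ░
                                                               ▼


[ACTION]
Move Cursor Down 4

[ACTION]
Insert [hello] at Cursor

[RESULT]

hello#include <stdio.h>                                        ▲
#include <string.h>                                            █
                                                               ░
/* Process result */                                           ░
hello█                                                         ░
#define MAX_BUF 1826                                           ░
typedef struct {                                               ░
    int temp;                                                  ░
    int count;                                                 ░
    int len;                                                   ░
} ProcessData;                                                 ░
                                                               ░
/* Process len */                                              ░
typedef struct {                                               ░
    int count;                                                 ░
    int buf;                                                   ░
} ComputeData;                                                 ░
                                                               ░
int process_idx(int result) {                                  ░
    int result = 87;                                           ░
    int temp = 44;                                             ░
    int len = 137;                                             ░
    int buf = 61;                                              ░
    int result = 253;                                          ░
    int count = 148;                                           ░
    return 0;                                                  ░
                                                               ░
                                                               ░
                                                               ░
                                                               ░
                                                               ░
                                                               ░
                                                               ░
                                                               ▼


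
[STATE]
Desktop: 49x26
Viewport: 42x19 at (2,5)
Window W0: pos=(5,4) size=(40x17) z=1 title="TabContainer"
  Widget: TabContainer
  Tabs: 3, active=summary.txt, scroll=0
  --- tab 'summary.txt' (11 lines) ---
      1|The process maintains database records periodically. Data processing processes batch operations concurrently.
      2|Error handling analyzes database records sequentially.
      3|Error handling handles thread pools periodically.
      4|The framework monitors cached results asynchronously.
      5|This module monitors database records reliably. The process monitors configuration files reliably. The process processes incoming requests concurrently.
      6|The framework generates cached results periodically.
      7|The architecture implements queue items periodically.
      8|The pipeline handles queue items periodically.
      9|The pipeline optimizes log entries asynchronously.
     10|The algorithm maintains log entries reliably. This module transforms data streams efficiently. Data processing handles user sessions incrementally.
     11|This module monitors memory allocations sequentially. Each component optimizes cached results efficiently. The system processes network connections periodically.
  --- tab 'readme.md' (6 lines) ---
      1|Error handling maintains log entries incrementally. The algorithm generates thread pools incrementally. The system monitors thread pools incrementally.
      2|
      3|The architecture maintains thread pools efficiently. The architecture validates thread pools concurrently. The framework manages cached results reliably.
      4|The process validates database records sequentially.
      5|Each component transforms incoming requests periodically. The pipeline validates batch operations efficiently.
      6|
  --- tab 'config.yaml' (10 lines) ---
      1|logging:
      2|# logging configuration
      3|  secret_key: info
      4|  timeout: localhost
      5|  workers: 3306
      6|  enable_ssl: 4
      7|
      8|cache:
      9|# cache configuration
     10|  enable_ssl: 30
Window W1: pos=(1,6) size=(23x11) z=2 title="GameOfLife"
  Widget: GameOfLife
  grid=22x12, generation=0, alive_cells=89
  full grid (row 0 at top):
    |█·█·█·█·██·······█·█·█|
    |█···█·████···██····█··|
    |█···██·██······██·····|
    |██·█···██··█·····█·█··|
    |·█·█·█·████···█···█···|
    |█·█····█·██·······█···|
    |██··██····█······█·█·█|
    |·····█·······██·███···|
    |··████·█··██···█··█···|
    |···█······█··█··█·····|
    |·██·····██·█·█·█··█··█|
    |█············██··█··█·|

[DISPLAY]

   ┃ TabContainer                         
━━━━━━━━━━━━━━━━━━━━━┓────────────────────
 GameOfLife          ┃dme.md │ config.yaml
─────────────────────┨────────────────────
Gen: 0               ┃ins database records
██·█···██··█·····█·█·┃lyzes database recor
·█·█·█·████···█···█··┃dles thread pools pe
█·█····█·██·······█··┃tors cached results 
██··██····█······█·█·┃rs database records 
·····█·······██·███··┃rates cached results
··████·█··██···█··█··┃mplements queue item
━━━━━━━━━━━━━━━━━━━━━┛es queue items perio
   ┃The pipeline optimizes log entries asy
   ┃The algorithm maintains log entries re
   ┃This module monitors memory allocation
   ┗━━━━━━━━━━━━━━━━━━━━━━━━━━━━━━━━━━━━━━
                                          
                                          
                                          


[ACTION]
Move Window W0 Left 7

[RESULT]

TabContainer                         ┃    
━━━━━━━━━━━━━━━━━━━━━┓───────────────┨    
 GameOfLife          ┃d │ config.yaml┃    
─────────────────────┨───────────────┃    
Gen: 0               ┃atabase records┃    
██·█···██··█·····█·█·┃ database recor┃    
·█·█·█·████···█···█··┃thread pools pe┃    
█·█····█·██·······█··┃cached results ┃    
██··██····█······█·█·┃tabase records ┃    
·····█·······██·███··┃ cached results┃    
··████·█··██···█··█··┃ents queue item┃    
━━━━━━━━━━━━━━━━━━━━━┛eue items perio┃    
he pipeline optimizes log entries asy┃    
he algorithm maintains log entries re┃    
his module monitors memory allocation┃    
━━━━━━━━━━━━━━━━━━━━━━━━━━━━━━━━━━━━━┛    
                                          
                                          
                                          


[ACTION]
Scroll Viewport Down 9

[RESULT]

 GameOfLife          ┃d │ config.yaml┃    
─────────────────────┨───────────────┃    
Gen: 0               ┃atabase records┃    
██·█···██··█·····█·█·┃ database recor┃    
·█·█·█·████···█···█··┃thread pools pe┃    
█·█····█·██·······█··┃cached results ┃    
██··██····█······█·█·┃tabase records ┃    
·····█·······██·███··┃ cached results┃    
··████·█··██···█··█··┃ents queue item┃    
━━━━━━━━━━━━━━━━━━━━━┛eue items perio┃    
he pipeline optimizes log entries asy┃    
he algorithm maintains log entries re┃    
his module monitors memory allocation┃    
━━━━━━━━━━━━━━━━━━━━━━━━━━━━━━━━━━━━━┛    
                                          
                                          
                                          
                                          
                                          


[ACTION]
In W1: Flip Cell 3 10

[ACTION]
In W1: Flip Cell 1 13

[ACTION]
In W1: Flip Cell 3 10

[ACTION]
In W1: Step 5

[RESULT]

 GameOfLife          ┃d │ config.yaml┃    
─────────────────────┨───────────────┃    
Gen: 5               ┃atabase records┃    
···█··█··············┃ database recor┃    
█·██···█··██·········┃thread pools pe┃    
██··█·█··█···█·····██┃cached results ┃    
······█·········█··██┃tabase records ┃    
··█··█····█··········┃ cached results┃    
██···█····█·······█··┃ents queue item┃    
━━━━━━━━━━━━━━━━━━━━━┛eue items perio┃    
he pipeline optimizes log entries asy┃    
he algorithm maintains log entries re┃    
his module monitors memory allocation┃    
━━━━━━━━━━━━━━━━━━━━━━━━━━━━━━━━━━━━━┛    
                                          
                                          
                                          
                                          
                                          


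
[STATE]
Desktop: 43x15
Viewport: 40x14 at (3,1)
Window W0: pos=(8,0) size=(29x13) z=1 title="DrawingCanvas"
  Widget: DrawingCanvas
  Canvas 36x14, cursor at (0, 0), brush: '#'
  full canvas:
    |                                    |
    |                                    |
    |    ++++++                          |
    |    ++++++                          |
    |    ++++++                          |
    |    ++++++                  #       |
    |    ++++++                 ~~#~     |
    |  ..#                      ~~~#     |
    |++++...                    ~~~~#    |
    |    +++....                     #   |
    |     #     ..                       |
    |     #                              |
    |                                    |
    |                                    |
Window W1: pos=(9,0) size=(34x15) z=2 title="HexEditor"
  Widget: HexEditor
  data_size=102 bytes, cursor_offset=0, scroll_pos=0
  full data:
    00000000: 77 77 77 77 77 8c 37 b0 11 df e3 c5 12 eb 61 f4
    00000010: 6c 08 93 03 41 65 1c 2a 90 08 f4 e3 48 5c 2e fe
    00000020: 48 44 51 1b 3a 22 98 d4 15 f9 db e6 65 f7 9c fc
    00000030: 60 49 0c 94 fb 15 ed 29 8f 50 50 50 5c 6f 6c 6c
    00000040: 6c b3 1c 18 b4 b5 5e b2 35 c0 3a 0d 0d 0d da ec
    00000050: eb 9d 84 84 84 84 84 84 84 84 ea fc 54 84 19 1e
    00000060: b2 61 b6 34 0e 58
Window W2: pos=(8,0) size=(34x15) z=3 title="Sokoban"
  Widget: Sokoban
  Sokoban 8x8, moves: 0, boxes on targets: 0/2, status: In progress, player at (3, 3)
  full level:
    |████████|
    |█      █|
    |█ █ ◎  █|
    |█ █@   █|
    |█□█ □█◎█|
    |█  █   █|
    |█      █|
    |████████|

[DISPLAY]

     ┃ Sokoban                        ┃┃
     ┠────────────────────────────────┨┨
     ┃████████                        ┃┃
     ┃█      █                        ┃┃
     ┃█ █ ◎  █                        ┃┃
     ┃█ █@   █                        ┃┃
     ┃█□█ □█◎█                        ┃┃
     ┃█  █   █                        ┃┃
     ┃█      █                        ┃┃
     ┃████████                        ┃┃
     ┃Moves: 0  0/2                   ┃┃
     ┃                                ┃┃
     ┃                                ┃┃
     ┗━━━━━━━━━━━━━━━━━━━━━━━━━━━━━━━━┛┛


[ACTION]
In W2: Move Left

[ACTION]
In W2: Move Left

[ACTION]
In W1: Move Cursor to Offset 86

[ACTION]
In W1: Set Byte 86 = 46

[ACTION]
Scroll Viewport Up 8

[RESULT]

     ┏━━━━━━━━━━━━━━━━━━━━━━━━━━━━━━━━┓┓
     ┃ Sokoban                        ┃┃
     ┠────────────────────────────────┨┨
     ┃████████                        ┃┃
     ┃█      █                        ┃┃
     ┃█ █ ◎  █                        ┃┃
     ┃█ █@   █                        ┃┃
     ┃█□█ □█◎█                        ┃┃
     ┃█  █   █                        ┃┃
     ┃█      █                        ┃┃
     ┃████████                        ┃┃
     ┃Moves: 0  0/2                   ┃┃
     ┃                                ┃┃
     ┃                                ┃┃


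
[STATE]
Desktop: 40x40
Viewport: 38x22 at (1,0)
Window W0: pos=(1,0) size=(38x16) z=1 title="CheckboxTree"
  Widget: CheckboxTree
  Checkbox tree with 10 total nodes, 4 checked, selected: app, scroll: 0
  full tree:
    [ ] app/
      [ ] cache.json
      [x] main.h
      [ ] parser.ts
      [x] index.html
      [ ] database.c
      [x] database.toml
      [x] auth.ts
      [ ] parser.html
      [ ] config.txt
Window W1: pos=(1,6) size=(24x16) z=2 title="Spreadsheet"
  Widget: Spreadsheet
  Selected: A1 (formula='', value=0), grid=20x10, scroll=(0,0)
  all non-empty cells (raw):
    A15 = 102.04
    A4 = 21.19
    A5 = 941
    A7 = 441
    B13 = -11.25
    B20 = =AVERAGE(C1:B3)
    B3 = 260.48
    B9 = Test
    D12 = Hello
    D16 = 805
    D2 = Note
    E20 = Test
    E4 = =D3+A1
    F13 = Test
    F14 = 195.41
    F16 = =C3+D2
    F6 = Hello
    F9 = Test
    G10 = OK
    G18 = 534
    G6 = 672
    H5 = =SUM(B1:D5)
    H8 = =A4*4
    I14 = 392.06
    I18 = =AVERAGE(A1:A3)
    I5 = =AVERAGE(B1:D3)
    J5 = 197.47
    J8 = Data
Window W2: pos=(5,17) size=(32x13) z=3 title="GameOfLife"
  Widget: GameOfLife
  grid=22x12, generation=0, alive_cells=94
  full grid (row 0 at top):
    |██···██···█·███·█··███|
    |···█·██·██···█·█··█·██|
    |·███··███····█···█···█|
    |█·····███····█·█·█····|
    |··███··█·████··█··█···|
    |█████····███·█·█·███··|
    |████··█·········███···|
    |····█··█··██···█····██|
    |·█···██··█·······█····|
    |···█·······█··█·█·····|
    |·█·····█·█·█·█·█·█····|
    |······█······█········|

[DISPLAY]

┏━━━━━━━━━━━━━━━━━━━━━━━━━━━━━━━━━━━━┓
┃ CheckboxTree                       ┃
┠────────────────────────────────────┨
┃>[-] app/                           ┃
┃   [ ] cache.json                   ┃
┃   [x] main.h                       ┃
┏━━━━━━━━━━━━━━━━━━━━━━┓             ┃
┃ Spreadsheet          ┃             ┃
┠──────────────────────┨             ┃
┃A1:                   ┃             ┃
┃       A       B      ┃             ┃
┃----------------------┃             ┃
┃  1      [0]       0  ┃             ┃
┃  2        0       0  ┃             ┃
┃  3        0  260.48  ┃             ┃
┃  4    21.19       0  ┃━━━━━━━━━━━━━┛
┃  5      941       0  ┃              
┃  6┏━━━━━━━━━━━━━━━━━━━━━━━━━━━━━━┓  
┃  7┃ GameOfLife                   ┃  
┃  8┠──────────────────────────────┨  
┃  9┃Gen: 0                        ┃  
┗━━━┃·███··███····█···█···█        ┃  


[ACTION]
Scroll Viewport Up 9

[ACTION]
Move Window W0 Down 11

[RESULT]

                                      
                                      
                                      
                                      
                                      
                                      
┏━━━━━━━━━━━━━━━━━━━━━━┓              
┃ Spreadsheet          ┃              
┠──────────────────────┨              
┃A1:                   ┃              
┃       A       B      ┃              
┃----------------------┃━━━━━━━━━━━━━┓
┃  1      [0]       0  ┃             ┃
┃  2        0       0  ┃─────────────┨
┃  3        0  260.48  ┃             ┃
┃  4    21.19       0  ┃             ┃
┃  5      941       0  ┃             ┃
┃  6┏━━━━━━━━━━━━━━━━━━━━━━━━━━━━━━┓ ┃
┃  7┃ GameOfLife                   ┃ ┃
┃  8┠──────────────────────────────┨ ┃
┃  9┃Gen: 0                        ┃ ┃
┗━━━┃·███··███····█···█···█        ┃ ┃


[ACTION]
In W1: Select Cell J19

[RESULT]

                                      
                                      
                                      
                                      
                                      
                                      
┏━━━━━━━━━━━━━━━━━━━━━━┓              
┃ Spreadsheet          ┃              
┠──────────────────────┨              
┃J19:                  ┃              
┃       A       B      ┃              
┃----------------------┃━━━━━━━━━━━━━┓
┃  1        0       0  ┃             ┃
┃  2        0       0  ┃─────────────┨
┃  3        0  260.48  ┃             ┃
┃  4    21.19       0  ┃             ┃
┃  5      941       0  ┃             ┃
┃  6┏━━━━━━━━━━━━━━━━━━━━━━━━━━━━━━┓ ┃
┃  7┃ GameOfLife                   ┃ ┃
┃  8┠──────────────────────────────┨ ┃
┃  9┃Gen: 0                        ┃ ┃
┗━━━┃·███··███····█···█···█        ┃ ┃


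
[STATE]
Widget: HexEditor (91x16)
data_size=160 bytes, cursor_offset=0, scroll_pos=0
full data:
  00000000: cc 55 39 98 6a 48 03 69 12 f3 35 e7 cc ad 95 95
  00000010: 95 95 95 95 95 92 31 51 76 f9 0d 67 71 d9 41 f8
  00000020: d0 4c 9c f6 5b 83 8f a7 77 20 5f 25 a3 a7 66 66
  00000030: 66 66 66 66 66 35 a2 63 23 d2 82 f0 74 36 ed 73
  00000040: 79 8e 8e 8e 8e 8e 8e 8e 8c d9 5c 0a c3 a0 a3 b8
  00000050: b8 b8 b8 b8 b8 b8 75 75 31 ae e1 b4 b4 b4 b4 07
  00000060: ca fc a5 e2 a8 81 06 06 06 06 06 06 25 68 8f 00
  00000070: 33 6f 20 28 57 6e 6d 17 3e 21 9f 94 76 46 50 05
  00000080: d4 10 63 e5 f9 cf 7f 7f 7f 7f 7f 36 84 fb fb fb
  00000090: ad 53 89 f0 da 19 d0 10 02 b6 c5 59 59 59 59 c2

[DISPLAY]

00000000  CC 55 39 98 6a 48 03 69  12 f3 35 e7 cc ad 95 95  |.U9.jH.i..5.....|             
00000010  95 95 95 95 95 92 31 51  76 f9 0d 67 71 d9 41 f8  |......1Qv..gq.A.|             
00000020  d0 4c 9c f6 5b 83 8f a7  77 20 5f 25 a3 a7 66 66  |.L..[...w _%..ff|             
00000030  66 66 66 66 66 35 a2 63  23 d2 82 f0 74 36 ed 73  |fffff5.c#...t6.s|             
00000040  79 8e 8e 8e 8e 8e 8e 8e  8c d9 5c 0a c3 a0 a3 b8  |y.........\.....|             
00000050  b8 b8 b8 b8 b8 b8 75 75  31 ae e1 b4 b4 b4 b4 07  |......uu1.......|             
00000060  ca fc a5 e2 a8 81 06 06  06 06 06 06 25 68 8f 00  |............%h..|             
00000070  33 6f 20 28 57 6e 6d 17  3e 21 9f 94 76 46 50 05  |3o (Wnm.>!..vFP.|             
00000080  d4 10 63 e5 f9 cf 7f 7f  7f 7f 7f 36 84 fb fb fb  |..c........6....|             
00000090  ad 53 89 f0 da 19 d0 10  02 b6 c5 59 59 59 59 c2  |.S.........YYYY.|             
                                                                                           
                                                                                           
                                                                                           
                                                                                           
                                                                                           
                                                                                           


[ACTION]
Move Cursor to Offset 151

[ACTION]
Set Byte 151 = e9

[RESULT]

00000000  cc 55 39 98 6a 48 03 69  12 f3 35 e7 cc ad 95 95  |.U9.jH.i..5.....|             
00000010  95 95 95 95 95 92 31 51  76 f9 0d 67 71 d9 41 f8  |......1Qv..gq.A.|             
00000020  d0 4c 9c f6 5b 83 8f a7  77 20 5f 25 a3 a7 66 66  |.L..[...w _%..ff|             
00000030  66 66 66 66 66 35 a2 63  23 d2 82 f0 74 36 ed 73  |fffff5.c#...t6.s|             
00000040  79 8e 8e 8e 8e 8e 8e 8e  8c d9 5c 0a c3 a0 a3 b8  |y.........\.....|             
00000050  b8 b8 b8 b8 b8 b8 75 75  31 ae e1 b4 b4 b4 b4 07  |......uu1.......|             
00000060  ca fc a5 e2 a8 81 06 06  06 06 06 06 25 68 8f 00  |............%h..|             
00000070  33 6f 20 28 57 6e 6d 17  3e 21 9f 94 76 46 50 05  |3o (Wnm.>!..vFP.|             
00000080  d4 10 63 e5 f9 cf 7f 7f  7f 7f 7f 36 84 fb fb fb  |..c........6....|             
00000090  ad 53 89 f0 da 19 d0 E9  02 b6 c5 59 59 59 59 c2  |.S.........YYYY.|             
                                                                                           
                                                                                           
                                                                                           
                                                                                           
                                                                                           
                                                                                           


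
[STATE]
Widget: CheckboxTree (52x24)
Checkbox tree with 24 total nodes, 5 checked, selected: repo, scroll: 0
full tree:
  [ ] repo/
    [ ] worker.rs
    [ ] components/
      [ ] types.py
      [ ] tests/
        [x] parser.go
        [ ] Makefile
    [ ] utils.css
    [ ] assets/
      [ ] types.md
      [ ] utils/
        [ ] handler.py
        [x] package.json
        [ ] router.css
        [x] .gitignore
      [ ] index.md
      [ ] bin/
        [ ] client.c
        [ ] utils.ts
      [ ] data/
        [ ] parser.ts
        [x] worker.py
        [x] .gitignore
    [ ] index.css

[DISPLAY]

>[-] repo/                                          
   [ ] worker.rs                                    
   [-] components/                                  
     [ ] types.py                                   
     [-] tests/                                     
       [x] parser.go                                
       [ ] Makefile                                 
   [ ] utils.css                                    
   [-] assets/                                      
     [ ] types.md                                   
     [-] utils/                                     
       [ ] handler.py                               
       [x] package.json                             
       [ ] router.css                               
       [x] .gitignore                               
     [ ] index.md                                   
     [ ] bin/                                       
       [ ] client.c                                 
       [ ] utils.ts                                 
     [-] data/                                      
       [ ] parser.ts                                
       [x] worker.py                                
       [x] .gitignore                               
   [ ] index.css                                    


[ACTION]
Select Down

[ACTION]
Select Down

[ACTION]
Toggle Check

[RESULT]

 [-] repo/                                          
   [ ] worker.rs                                    
>  [x] components/                                  
     [x] types.py                                   
     [x] tests/                                     
       [x] parser.go                                
       [x] Makefile                                 
   [ ] utils.css                                    
   [-] assets/                                      
     [ ] types.md                                   
     [-] utils/                                     
       [ ] handler.py                               
       [x] package.json                             
       [ ] router.css                               
       [x] .gitignore                               
     [ ] index.md                                   
     [ ] bin/                                       
       [ ] client.c                                 
       [ ] utils.ts                                 
     [-] data/                                      
       [ ] parser.ts                                
       [x] worker.py                                
       [x] .gitignore                               
   [ ] index.css                                    


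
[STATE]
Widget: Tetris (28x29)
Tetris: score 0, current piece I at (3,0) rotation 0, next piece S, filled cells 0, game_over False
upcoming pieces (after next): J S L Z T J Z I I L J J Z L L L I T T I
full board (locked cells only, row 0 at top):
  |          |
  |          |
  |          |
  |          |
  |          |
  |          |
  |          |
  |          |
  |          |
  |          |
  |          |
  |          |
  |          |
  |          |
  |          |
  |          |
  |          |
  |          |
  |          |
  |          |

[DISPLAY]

   ████   │Next:            
          │ ░░              
          │░░               
          │                 
          │                 
          │                 
          │Score:           
          │0                
          │                 
          │                 
          │                 
          │                 
          │                 
          │                 
          │                 
          │                 
          │                 
          │                 
          │                 
          │                 
          │                 
          │                 
          │                 
          │                 
          │                 
          │                 
          │                 
          │                 
          │                 


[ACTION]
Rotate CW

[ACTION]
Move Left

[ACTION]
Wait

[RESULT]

          │Next:            
  █       │ ░░              
  █       │░░               
  █       │                 
  █       │                 
          │                 
          │Score:           
          │0                
          │                 
          │                 
          │                 
          │                 
          │                 
          │                 
          │                 
          │                 
          │                 
          │                 
          │                 
          │                 
          │                 
          │                 
          │                 
          │                 
          │                 
          │                 
          │                 
          │                 
          │                 


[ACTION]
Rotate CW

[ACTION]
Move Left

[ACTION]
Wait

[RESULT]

          │Next:            
          │ ░░              
 ████     │░░               
          │                 
          │                 
          │                 
          │Score:           
          │0                
          │                 
          │                 
          │                 
          │                 
          │                 
          │                 
          │                 
          │                 
          │                 
          │                 
          │                 
          │                 
          │                 
          │                 
          │                 
          │                 
          │                 
          │                 
          │                 
          │                 
          │                 


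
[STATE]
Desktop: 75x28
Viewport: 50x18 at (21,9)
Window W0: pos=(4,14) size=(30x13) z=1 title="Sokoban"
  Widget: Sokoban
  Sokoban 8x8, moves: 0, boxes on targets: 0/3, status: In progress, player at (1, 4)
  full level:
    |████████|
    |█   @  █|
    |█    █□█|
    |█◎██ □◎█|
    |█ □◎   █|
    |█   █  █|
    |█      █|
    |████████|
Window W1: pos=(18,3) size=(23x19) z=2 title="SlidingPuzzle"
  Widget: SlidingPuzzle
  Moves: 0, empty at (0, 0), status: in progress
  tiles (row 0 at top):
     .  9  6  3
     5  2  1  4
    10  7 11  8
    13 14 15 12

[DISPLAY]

 5 │  2 │  1 │  4 │┃                              
───┼────┼────┼────┤┃                              
10 │  7 │ 11 │  8 │┃                              
───┼────┼────┼────┤┃                              
13 │ 14 │ 15 │ 12 │┃                              
───┴────┴────┴────┘┃                              
ves: 0             ┃                              
                   ┃                              
                   ┃                              
                   ┃                              
                   ┃                              
                   ┃                              
━━━━━━━━━━━━━━━━━━━┛                              
            ┃                                     
            ┃                                     
            ┃                                     
            ┃                                     
━━━━━━━━━━━━┛                                     


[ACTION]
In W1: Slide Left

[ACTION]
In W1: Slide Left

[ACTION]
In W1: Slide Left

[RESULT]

 5 │  2 │  1 │  4 │┃                              
───┼────┼────┼────┤┃                              
10 │  7 │ 11 │  8 │┃                              
───┼────┼────┼────┤┃                              
13 │ 14 │ 15 │ 12 │┃                              
───┴────┴────┴────┘┃                              
ves: 3             ┃                              
                   ┃                              
                   ┃                              
                   ┃                              
                   ┃                              
                   ┃                              
━━━━━━━━━━━━━━━━━━━┛                              
            ┃                                     
            ┃                                     
            ┃                                     
            ┃                                     
━━━━━━━━━━━━┛                                     


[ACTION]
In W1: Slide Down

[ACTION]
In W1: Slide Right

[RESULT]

 5 │  2 │  1 │  4 │┃                              
───┼────┼────┼────┤┃                              
10 │  7 │ 11 │  8 │┃                              
───┼────┼────┼────┤┃                              
13 │ 14 │ 15 │ 12 │┃                              
───┴────┴────┴────┘┃                              
ves: 4             ┃                              
                   ┃                              
                   ┃                              
                   ┃                              
                   ┃                              
                   ┃                              
━━━━━━━━━━━━━━━━━━━┛                              
            ┃                                     
            ┃                                     
            ┃                                     
            ┃                                     
━━━━━━━━━━━━┛                                     


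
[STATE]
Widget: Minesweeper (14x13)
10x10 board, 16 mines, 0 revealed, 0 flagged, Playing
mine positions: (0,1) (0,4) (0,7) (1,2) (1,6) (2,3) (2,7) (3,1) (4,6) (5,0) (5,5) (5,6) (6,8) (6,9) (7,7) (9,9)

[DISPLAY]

■■■■■■■■■■    
■■■■■■■■■■    
■■■■■■■■■■    
■■■■■■■■■■    
■■■■■■■■■■    
■■■■■■■■■■    
■■■■■■■■■■    
■■■■■■■■■■    
■■■■■■■■■■    
■■■■■■■■■■    
              
              
              


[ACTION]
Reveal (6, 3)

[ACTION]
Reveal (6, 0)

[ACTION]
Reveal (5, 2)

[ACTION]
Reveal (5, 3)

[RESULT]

■■■■■■■■■■    
■■■■■■■■■■    
■■■■■■■■■■    
■■211■■■■■    
■21 1■■■■■    
■1  1■■■■■    
11  123■■■    
      1■■■    
      112■    
        1■    
              
              
              
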